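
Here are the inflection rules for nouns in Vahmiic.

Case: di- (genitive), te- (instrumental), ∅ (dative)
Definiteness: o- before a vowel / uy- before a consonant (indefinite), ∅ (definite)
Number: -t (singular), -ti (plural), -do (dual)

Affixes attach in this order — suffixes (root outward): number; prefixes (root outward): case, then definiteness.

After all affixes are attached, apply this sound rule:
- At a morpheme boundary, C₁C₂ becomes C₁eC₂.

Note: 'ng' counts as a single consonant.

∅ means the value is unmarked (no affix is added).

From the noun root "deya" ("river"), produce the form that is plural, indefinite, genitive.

uyedideyati

Attach number plural -ti → deyati.
Attach case genitive di- → dideyati.
Attach definiteness indefinite uy- (before consonant 'd') → uydideyati.
Apply epenthesis: uydideyati → uyedideyati.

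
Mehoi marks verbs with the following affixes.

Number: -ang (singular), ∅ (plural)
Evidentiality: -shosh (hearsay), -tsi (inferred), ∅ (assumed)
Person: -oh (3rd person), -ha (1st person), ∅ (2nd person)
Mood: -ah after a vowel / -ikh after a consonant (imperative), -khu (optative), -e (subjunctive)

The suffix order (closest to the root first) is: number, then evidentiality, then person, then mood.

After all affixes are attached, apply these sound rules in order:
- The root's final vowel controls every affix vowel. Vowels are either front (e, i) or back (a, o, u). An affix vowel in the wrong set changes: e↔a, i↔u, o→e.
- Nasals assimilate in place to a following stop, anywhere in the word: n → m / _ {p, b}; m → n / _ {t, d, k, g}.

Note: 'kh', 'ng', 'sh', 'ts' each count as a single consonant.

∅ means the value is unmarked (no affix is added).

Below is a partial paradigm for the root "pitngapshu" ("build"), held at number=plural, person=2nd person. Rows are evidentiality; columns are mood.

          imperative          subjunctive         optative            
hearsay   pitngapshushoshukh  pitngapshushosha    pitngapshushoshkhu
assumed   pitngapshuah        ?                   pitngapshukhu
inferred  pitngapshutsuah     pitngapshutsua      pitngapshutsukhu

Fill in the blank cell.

pitngapshua

number = plural: zero marking, form stays pitngapshu.
evidentiality = assumed: zero marking, form stays pitngapshu.
person = 2nd person: zero marking, form stays pitngapshu.
Attach mood subjunctive -e → pitngapshue.
Apply vowel harmony: pitngapshue → pitngapshua.
Nasal assimilation: no change.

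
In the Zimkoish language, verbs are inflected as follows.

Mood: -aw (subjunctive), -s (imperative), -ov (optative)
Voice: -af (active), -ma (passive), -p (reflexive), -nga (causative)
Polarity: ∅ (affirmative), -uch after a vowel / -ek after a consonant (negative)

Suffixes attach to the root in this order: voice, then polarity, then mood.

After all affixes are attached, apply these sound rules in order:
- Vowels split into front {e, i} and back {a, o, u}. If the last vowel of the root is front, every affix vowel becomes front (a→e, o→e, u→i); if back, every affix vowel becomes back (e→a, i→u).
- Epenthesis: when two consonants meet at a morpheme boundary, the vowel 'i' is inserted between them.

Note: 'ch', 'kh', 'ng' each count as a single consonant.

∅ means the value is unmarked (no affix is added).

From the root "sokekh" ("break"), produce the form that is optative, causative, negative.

sokekhingeichev

Attach voice causative -nga → sokekhnga.
Attach polarity negative -uch (after vowel 'a') → sokekhngauch.
Attach mood optative -ov → sokekhngauchov.
Apply vowel harmony: sokekhngauchov → sokekhngeichev.
Apply epenthesis: sokekhngeichev → sokekhingeichev.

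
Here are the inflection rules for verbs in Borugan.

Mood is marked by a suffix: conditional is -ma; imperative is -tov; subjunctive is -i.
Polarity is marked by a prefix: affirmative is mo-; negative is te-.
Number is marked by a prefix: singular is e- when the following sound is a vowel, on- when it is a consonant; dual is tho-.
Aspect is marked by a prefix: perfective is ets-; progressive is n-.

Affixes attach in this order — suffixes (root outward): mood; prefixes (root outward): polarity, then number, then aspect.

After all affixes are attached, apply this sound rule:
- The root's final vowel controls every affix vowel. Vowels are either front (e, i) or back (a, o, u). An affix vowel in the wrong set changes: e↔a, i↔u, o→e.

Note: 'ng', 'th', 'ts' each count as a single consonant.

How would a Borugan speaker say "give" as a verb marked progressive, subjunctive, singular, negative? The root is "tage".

Attach polarity negative te- → tetage.
Attach number singular on- (before consonant 't') → ontetage.
Attach aspect progressive n- → nontetage.
Attach mood subjunctive -i → nontetagei.
Apply vowel harmony: nontetagei → nentetagei.

nentetagei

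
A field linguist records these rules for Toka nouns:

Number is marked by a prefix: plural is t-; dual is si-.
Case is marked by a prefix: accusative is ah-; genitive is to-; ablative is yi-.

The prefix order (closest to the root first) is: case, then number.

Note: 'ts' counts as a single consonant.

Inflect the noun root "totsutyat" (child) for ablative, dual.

Attach case ablative yi- → yitotsutyat.
Attach number dual si- → siyitotsutyat.

siyitotsutyat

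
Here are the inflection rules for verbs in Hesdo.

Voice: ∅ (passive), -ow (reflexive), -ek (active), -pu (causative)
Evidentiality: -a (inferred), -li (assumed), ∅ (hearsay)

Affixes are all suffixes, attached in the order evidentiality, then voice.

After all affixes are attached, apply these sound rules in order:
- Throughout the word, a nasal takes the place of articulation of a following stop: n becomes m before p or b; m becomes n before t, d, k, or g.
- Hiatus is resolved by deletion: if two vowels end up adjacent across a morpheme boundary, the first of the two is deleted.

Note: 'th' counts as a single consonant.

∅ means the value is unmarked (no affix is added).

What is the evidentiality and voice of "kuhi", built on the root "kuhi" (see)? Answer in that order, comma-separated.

hearsay, passive

Segment: kuhi.
evidentiality: ∅ → hearsay.
voice: ∅ → passive.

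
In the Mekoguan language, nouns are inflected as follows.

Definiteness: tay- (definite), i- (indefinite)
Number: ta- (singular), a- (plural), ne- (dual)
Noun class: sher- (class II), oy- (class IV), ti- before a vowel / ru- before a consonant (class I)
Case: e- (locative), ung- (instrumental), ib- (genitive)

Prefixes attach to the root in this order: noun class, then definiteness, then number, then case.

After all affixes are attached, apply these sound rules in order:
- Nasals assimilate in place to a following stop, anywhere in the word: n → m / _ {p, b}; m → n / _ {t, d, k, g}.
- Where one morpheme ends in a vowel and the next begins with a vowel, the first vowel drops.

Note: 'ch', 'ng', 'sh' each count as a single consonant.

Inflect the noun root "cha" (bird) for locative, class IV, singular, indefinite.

Attach noun class class IV oy- → oycha.
Attach definiteness indefinite i- → ioycha.
Attach number singular ta- → taioycha.
Attach case locative e- → etaioycha.
Nasal assimilation: no change.
Apply vowel deletion: etaioycha → etoycha.

etoycha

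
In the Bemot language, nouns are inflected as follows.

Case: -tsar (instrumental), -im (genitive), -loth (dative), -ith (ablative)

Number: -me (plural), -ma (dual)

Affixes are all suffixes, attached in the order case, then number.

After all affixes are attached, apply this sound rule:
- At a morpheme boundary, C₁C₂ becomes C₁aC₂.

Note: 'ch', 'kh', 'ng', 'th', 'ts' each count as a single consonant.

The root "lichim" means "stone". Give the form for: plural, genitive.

lichimimame

Attach case genitive -im → lichimim.
Attach number plural -me → lichimimme.
Apply epenthesis: lichimimme → lichimimame.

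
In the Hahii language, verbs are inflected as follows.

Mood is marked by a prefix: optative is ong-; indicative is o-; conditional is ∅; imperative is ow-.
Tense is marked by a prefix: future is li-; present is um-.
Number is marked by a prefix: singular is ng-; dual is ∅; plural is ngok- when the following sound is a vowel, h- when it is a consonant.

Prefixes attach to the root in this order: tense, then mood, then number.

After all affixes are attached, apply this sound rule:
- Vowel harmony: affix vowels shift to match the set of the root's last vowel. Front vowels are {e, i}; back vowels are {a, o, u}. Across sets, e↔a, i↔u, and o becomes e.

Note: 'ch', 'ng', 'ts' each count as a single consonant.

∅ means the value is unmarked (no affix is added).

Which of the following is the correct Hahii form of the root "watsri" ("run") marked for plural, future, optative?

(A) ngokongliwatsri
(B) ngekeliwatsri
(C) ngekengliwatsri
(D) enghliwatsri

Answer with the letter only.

C

Attach tense future li- → liwatsri.
Attach mood optative ong- → ongliwatsri.
Attach number plural ngok- (before vowel 'o') → ngokongliwatsri.
Apply vowel harmony: ngokongliwatsri → ngekengliwatsri.
So the correct form is ngekengliwatsri, option (C).
(D) enghliwatsri is wrong: it has the affixes in the wrong order.
(A) ngokongliwatsri is wrong: it fails to apply the sound rule(s).
(B) ngekeliwatsri is wrong: it uses indicative instead of optative for mood.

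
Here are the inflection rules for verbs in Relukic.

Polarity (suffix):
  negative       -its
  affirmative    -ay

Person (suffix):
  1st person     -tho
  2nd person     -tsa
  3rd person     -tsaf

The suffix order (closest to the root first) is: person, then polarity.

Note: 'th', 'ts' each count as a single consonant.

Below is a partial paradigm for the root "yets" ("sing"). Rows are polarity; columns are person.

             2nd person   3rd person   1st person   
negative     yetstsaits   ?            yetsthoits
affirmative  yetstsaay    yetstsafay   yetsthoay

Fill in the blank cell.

yetstsafits

Attach person 3rd person -tsaf → yetstsaf.
Attach polarity negative -its → yetstsafits.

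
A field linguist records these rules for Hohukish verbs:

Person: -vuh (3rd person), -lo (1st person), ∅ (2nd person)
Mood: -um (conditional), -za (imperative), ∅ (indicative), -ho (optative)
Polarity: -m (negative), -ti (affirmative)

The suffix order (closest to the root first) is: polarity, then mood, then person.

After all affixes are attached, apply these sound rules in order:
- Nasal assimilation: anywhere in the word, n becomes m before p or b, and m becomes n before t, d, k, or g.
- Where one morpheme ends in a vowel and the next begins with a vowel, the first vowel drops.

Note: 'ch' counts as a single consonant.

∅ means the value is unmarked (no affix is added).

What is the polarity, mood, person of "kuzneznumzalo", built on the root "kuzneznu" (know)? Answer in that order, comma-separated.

negative, imperative, 1st person

Segment: kuzneznu-m-za-lo.
polarity: -m → negative.
mood: -za → imperative.
person: -lo → 1st person.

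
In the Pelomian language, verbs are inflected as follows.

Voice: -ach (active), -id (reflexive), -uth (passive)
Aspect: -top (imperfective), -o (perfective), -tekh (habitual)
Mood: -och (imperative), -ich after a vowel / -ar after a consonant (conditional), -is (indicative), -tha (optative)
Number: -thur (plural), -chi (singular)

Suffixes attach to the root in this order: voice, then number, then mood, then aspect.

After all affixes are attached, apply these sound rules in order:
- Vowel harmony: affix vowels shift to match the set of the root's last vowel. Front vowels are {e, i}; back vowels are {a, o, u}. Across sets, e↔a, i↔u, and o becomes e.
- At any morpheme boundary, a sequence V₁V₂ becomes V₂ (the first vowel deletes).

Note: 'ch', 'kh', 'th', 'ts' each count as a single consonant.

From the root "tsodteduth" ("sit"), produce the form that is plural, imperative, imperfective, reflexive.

tsodteduthudthurochtop

Attach voice reflexive -id → tsodteduthid.
Attach number plural -thur → tsodteduthidthur.
Attach mood imperative -och → tsodteduthidthuroch.
Attach aspect imperfective -top → tsodteduthidthurochtop.
Apply vowel harmony: tsodteduthidthurochtop → tsodteduthudthurochtop.
Vowel deletion: no change.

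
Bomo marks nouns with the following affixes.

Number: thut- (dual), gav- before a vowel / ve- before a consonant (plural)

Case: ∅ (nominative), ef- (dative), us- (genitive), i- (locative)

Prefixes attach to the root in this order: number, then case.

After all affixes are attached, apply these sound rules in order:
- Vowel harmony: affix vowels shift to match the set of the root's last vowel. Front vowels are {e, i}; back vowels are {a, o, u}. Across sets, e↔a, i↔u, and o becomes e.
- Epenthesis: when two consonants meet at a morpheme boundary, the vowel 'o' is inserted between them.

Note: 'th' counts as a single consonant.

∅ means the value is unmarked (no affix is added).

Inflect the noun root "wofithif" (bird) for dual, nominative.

Attach number dual thut- → thutwofithif.
case = nominative: zero marking, form stays thutwofithif.
Apply vowel harmony: thutwofithif → thitwofithif.
Apply epenthesis: thitwofithif → thitowofithif.

thitowofithif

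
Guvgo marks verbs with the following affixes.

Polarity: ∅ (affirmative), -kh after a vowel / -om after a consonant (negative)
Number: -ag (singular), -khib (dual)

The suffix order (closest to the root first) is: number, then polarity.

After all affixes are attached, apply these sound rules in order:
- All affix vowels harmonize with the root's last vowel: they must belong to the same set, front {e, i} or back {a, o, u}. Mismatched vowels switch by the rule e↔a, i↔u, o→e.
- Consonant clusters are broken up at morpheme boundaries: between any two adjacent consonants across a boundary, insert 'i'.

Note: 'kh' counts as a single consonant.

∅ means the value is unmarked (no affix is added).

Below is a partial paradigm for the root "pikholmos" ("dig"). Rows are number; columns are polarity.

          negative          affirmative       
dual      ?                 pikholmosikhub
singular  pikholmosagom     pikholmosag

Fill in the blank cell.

pikholmosikhubom

Attach number dual -khib → pikholmoskhib.
Attach polarity negative -om (after consonant 'b') → pikholmoskhibom.
Apply vowel harmony: pikholmoskhibom → pikholmoskhubom.
Apply epenthesis: pikholmoskhubom → pikholmosikhubom.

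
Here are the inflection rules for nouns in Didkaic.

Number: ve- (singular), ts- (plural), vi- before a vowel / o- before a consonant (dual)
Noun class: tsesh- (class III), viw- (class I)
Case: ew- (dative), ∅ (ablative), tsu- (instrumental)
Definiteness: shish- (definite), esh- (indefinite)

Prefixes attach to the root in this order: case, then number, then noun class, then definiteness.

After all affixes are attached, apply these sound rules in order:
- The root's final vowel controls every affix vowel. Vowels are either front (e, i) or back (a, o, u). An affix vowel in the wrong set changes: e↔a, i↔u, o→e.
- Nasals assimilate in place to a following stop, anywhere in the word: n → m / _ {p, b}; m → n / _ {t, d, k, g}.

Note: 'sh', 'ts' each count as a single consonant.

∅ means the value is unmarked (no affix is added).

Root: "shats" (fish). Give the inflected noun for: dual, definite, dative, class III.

Attach case dative ew- → ewshats.
Attach number dual vi- (before vowel 'e') → viewshats.
Attach noun class class III tsesh- → tseshviewshats.
Attach definiteness definite shish- → shishtseshviewshats.
Apply vowel harmony: shishtseshviewshats → shushtsashvuawshats.
Nasal assimilation: no change.

shushtsashvuawshats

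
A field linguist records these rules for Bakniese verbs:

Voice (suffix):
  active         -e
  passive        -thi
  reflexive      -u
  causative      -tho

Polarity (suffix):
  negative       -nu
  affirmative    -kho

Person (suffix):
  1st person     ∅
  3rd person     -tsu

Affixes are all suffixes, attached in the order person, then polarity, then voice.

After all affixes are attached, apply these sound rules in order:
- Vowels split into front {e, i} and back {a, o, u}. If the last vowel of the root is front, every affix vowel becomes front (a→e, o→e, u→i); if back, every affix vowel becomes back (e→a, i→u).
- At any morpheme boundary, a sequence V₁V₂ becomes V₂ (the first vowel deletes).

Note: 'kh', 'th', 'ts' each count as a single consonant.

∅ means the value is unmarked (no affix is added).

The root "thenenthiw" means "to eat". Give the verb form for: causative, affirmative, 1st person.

thenenthiwkhethe

person = 1st person: zero marking, form stays thenenthiw.
Attach polarity affirmative -kho → thenenthiwkho.
Attach voice causative -tho → thenenthiwkhotho.
Apply vowel harmony: thenenthiwkhotho → thenenthiwkhethe.
Vowel deletion: no change.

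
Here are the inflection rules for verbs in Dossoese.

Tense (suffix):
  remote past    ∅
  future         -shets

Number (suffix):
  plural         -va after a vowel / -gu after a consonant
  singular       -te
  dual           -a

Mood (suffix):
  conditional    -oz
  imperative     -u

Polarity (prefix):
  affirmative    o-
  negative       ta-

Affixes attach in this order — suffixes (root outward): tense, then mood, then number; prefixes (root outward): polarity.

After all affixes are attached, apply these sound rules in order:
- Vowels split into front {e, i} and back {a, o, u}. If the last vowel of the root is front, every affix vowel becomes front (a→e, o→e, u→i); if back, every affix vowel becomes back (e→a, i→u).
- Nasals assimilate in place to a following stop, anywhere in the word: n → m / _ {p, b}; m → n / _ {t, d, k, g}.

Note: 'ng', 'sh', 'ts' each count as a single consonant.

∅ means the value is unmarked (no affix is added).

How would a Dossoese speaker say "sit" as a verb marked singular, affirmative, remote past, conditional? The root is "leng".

elengezte

tense = remote past: zero marking, form stays leng.
Attach mood conditional -oz → lengoz.
Attach polarity affirmative o- → olengoz.
Attach number singular -te → olengozte.
Apply vowel harmony: olengozte → elengezte.
Nasal assimilation: no change.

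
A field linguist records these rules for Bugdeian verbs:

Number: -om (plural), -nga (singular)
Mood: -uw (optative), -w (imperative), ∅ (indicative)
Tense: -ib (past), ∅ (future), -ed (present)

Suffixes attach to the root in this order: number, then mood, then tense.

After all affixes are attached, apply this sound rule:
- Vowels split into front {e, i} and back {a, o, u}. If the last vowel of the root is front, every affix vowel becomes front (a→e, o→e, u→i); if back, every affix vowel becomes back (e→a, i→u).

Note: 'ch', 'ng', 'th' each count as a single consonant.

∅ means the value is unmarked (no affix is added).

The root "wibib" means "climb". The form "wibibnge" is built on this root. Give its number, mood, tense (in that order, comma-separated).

singular, indicative, future

Segment: wibib-nga.
number: -nga → singular.
mood: ∅ → indicative.
tense: ∅ → future.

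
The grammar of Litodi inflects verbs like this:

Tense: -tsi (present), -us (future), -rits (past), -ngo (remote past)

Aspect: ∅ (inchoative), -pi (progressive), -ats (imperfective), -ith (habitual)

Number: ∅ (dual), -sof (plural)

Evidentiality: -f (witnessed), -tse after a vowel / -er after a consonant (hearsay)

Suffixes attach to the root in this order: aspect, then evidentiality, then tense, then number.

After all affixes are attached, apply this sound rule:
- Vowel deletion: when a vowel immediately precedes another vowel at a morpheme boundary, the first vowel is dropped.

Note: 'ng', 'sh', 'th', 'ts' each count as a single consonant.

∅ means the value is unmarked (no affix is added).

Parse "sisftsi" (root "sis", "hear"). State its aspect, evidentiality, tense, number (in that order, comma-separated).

inchoative, witnessed, present, dual

Segment: sis-f-tsi.
aspect: ∅ → inchoative.
evidentiality: -f → witnessed.
tense: -tsi → present.
number: ∅ → dual.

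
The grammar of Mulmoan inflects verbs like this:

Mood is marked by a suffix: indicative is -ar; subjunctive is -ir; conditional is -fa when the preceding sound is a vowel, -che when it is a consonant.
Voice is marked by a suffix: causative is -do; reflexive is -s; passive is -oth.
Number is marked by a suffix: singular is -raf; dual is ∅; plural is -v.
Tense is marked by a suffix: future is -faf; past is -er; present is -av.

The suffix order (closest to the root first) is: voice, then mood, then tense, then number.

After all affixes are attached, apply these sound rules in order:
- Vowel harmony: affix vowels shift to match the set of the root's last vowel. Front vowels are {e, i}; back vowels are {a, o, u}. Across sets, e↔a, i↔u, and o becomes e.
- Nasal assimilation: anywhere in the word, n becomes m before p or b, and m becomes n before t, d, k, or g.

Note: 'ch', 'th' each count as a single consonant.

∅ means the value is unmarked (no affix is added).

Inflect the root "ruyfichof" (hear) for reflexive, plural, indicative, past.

ruyfichofsararv

Attach voice reflexive -s → ruyfichofs.
Attach mood indicative -ar → ruyfichofsar.
Attach tense past -er → ruyfichofsarer.
Attach number plural -v → ruyfichofsarerv.
Apply vowel harmony: ruyfichofsarerv → ruyfichofsararv.
Nasal assimilation: no change.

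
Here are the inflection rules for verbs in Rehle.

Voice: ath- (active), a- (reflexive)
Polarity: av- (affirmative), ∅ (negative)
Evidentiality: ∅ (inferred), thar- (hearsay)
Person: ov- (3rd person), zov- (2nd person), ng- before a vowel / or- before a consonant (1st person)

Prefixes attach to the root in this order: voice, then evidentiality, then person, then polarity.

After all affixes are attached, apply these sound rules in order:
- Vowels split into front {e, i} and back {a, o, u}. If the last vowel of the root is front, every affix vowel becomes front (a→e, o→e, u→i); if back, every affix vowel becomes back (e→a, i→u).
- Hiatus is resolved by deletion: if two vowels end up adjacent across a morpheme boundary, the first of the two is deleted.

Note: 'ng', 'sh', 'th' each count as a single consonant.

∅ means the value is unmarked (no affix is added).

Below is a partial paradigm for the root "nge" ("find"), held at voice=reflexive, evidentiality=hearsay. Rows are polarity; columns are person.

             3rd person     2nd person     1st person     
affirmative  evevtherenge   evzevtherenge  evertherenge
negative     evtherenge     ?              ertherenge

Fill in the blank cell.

zevtherenge

Attach voice reflexive a- → ange.
Attach evidentiality hearsay thar- → tharange.
Attach person 2nd person zov- → zovtharange.
polarity = negative: zero marking, form stays zovtharange.
Apply vowel harmony: zovtharange → zevtherenge.
Vowel deletion: no change.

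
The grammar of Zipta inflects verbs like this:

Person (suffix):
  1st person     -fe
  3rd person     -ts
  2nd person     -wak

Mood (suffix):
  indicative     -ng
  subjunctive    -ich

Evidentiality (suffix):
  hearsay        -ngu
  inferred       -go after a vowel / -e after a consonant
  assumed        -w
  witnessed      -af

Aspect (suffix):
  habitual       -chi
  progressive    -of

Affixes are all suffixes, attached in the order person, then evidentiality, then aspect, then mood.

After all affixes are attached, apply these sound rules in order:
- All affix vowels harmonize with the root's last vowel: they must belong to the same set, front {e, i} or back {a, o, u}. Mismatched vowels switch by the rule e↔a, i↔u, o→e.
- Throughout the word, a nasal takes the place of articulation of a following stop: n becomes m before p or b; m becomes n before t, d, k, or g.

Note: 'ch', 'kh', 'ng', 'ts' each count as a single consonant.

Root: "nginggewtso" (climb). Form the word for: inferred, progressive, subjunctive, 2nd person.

nginggewtsowakaofuch

Attach person 2nd person -wak → nginggewtsowak.
Attach evidentiality inferred -e (after consonant 'k') → nginggewtsowake.
Attach aspect progressive -of → nginggewtsowakeof.
Attach mood subjunctive -ich → nginggewtsowakeofich.
Apply vowel harmony: nginggewtsowakeofich → nginggewtsowakaofuch.
Nasal assimilation: no change.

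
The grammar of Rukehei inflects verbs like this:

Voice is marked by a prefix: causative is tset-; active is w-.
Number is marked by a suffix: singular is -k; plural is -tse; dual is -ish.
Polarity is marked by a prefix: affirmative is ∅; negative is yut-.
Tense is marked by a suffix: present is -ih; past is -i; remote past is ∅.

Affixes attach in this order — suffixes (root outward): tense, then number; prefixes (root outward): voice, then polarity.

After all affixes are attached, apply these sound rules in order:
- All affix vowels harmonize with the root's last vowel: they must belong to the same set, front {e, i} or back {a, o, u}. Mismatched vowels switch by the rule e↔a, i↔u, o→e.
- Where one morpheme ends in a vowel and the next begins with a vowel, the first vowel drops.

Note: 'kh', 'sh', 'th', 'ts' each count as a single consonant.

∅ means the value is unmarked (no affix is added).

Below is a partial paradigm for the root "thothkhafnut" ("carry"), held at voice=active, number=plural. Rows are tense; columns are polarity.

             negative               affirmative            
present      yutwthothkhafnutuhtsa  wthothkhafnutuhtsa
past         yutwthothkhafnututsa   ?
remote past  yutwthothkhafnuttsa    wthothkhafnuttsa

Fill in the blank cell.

Attach voice active w- → wthothkhafnut.
Attach tense past -i → wthothkhafnuti.
Attach number plural -tse → wthothkhafnutitse.
polarity = affirmative: zero marking, form stays wthothkhafnutitse.
Apply vowel harmony: wthothkhafnutitse → wthothkhafnututsa.
Vowel deletion: no change.

wthothkhafnututsa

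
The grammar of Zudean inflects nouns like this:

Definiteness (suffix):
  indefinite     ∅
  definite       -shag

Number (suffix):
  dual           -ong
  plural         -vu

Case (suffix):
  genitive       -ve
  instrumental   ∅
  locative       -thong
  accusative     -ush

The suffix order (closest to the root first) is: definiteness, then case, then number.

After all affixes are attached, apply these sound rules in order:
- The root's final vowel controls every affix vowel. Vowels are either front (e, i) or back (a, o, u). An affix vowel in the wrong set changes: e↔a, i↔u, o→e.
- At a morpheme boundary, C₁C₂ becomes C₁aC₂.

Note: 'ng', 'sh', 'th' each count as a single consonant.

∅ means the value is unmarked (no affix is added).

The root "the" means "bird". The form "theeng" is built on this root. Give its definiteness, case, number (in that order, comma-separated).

Segment: the-ong.
definiteness: ∅ → indefinite.
case: ∅ → instrumental.
number: -ong → dual.

indefinite, instrumental, dual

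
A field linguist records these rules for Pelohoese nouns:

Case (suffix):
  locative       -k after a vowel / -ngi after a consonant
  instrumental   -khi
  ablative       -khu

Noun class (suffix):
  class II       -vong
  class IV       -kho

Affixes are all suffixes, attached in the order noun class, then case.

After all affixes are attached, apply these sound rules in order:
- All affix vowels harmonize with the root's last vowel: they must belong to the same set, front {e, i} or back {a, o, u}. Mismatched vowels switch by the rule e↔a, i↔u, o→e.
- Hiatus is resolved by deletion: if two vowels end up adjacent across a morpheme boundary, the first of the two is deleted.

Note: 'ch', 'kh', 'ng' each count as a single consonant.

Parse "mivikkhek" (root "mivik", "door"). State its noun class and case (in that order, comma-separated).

Segment: mivik-kho-k.
noun class: -kho → class IV.
case: -k/ngi → locative.

class IV, locative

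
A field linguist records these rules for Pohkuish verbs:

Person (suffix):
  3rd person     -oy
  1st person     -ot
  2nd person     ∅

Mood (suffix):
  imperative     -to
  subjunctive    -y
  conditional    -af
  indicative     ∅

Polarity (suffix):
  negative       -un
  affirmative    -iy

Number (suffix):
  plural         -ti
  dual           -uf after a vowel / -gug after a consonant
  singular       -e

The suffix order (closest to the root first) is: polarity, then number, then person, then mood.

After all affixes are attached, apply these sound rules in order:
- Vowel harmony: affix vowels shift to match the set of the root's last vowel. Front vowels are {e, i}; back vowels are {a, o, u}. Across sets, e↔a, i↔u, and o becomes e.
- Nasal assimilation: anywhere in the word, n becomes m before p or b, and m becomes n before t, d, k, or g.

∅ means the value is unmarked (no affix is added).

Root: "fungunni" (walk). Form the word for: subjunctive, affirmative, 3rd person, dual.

fungunniiygigeyy

Attach polarity affirmative -iy → fungunniiy.
Attach number dual -gug (after consonant 'y') → fungunniiygug.
Attach person 3rd person -oy → fungunniiygugoy.
Attach mood subjunctive -y → fungunniiygugoyy.
Apply vowel harmony: fungunniiygugoyy → fungunniiygigeyy.
Nasal assimilation: no change.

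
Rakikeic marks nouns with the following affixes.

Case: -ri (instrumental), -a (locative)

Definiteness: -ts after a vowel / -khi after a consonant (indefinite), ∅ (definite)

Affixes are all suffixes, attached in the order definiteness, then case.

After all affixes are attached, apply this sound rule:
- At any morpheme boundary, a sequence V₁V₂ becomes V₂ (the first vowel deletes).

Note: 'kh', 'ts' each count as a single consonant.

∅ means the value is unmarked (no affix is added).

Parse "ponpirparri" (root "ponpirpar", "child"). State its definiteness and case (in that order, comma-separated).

Segment: ponpirpar-ri.
definiteness: ∅ → definite.
case: -ri → instrumental.

definite, instrumental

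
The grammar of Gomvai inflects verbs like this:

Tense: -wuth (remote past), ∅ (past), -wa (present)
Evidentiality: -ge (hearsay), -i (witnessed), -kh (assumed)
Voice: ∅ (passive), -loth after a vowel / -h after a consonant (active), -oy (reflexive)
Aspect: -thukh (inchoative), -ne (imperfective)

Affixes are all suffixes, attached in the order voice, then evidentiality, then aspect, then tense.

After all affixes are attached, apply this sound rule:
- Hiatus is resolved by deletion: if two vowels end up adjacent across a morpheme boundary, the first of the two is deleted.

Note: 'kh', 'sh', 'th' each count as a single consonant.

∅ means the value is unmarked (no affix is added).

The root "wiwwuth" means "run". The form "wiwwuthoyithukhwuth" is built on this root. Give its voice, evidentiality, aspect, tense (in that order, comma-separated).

Segment: wiwwuth-oy-i-thukh-wuth.
voice: -oy → reflexive.
evidentiality: -i → witnessed.
aspect: -thukh → inchoative.
tense: -wuth → remote past.

reflexive, witnessed, inchoative, remote past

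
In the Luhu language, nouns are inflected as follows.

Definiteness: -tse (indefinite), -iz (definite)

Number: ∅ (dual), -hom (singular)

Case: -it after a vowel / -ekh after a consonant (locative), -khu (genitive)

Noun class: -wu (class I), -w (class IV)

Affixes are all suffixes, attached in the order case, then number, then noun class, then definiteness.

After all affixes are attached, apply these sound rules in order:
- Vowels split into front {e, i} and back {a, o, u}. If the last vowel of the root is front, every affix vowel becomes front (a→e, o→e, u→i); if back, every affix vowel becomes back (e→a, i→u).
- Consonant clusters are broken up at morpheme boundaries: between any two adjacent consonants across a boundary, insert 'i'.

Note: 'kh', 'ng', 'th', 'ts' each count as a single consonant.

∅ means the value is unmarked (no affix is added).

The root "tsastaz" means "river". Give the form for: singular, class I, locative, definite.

Attach case locative -ekh (after consonant 'z') → tsastazekh.
Attach number singular -hom → tsastazekhhom.
Attach noun class class I -wu → tsastazekhhomwu.
Attach definiteness definite -iz → tsastazekhhomwuiz.
Apply vowel harmony: tsastazekhhomwuiz → tsastazakhhomwuuz.
Apply epenthesis: tsastazakhhomwuuz → tsastazakhihomiwuuz.

tsastazakhihomiwuuz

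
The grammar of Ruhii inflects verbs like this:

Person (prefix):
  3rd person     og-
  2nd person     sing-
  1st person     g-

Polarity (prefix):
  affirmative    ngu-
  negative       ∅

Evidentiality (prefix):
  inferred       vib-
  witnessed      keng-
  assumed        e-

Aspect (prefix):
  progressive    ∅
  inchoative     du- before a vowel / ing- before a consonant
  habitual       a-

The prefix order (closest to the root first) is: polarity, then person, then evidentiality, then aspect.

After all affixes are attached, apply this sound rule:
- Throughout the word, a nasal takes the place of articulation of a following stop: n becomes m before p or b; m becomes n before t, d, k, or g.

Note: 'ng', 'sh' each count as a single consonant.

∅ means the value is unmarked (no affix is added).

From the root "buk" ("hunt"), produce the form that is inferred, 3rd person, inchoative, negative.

ingvibogbuk

polarity = negative: zero marking, form stays buk.
Attach person 3rd person og- → ogbuk.
Attach evidentiality inferred vib- → vibogbuk.
Attach aspect inchoative ing- (before consonant 'v') → ingvibogbuk.
Nasal assimilation: no change.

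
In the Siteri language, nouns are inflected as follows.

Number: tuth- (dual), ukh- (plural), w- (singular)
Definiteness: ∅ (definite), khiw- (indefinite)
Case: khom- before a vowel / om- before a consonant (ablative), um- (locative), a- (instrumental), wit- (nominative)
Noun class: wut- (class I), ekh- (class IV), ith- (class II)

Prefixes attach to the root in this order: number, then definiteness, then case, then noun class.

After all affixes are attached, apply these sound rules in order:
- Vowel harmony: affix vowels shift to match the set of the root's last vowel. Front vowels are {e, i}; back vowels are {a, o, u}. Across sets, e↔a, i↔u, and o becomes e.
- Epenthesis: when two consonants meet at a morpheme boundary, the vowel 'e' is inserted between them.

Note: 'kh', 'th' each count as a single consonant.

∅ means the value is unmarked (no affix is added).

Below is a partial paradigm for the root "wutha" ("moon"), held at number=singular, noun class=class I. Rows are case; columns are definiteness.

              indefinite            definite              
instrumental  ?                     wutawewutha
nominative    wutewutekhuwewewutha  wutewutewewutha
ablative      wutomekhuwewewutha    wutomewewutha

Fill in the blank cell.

wutakhuwewewutha

Attach number singular w- → wwutha.
Attach definiteness indefinite khiw- → khiwwwutha.
Attach case instrumental a- → akhiwwwutha.
Attach noun class class I wut- → wutakhiwwwutha.
Apply vowel harmony: wutakhiwwwutha → wutakhuwwwutha.
Apply epenthesis: wutakhuwwwutha → wutakhuwewewutha.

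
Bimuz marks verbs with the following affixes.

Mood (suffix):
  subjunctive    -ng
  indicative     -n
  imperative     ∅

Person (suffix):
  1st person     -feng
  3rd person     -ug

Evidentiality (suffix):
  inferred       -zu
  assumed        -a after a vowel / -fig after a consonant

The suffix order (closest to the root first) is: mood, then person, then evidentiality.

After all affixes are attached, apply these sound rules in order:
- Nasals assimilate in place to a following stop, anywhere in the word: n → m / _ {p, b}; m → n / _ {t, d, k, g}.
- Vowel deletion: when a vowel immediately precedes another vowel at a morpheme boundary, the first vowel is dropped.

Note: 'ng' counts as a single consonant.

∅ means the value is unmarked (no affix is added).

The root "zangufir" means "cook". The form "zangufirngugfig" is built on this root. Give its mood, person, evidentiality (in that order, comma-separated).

Segment: zangufir-ng-ug-fig.
mood: -ng → subjunctive.
person: -ug → 3rd person.
evidentiality: -a/fig → assumed.

subjunctive, 3rd person, assumed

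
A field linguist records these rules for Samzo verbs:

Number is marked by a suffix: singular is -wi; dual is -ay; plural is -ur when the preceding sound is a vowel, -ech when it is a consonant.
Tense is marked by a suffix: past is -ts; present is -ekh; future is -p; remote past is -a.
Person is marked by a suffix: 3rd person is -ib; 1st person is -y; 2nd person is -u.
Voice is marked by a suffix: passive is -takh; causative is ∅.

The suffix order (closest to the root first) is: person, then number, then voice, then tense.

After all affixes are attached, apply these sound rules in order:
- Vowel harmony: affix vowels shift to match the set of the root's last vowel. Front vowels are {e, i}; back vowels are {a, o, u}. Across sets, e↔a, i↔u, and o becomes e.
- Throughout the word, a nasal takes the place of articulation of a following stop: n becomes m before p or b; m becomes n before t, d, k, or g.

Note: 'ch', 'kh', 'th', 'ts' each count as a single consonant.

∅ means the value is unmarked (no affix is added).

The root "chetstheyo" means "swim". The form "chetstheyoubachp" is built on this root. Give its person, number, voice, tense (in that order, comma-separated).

3rd person, plural, causative, future

Segment: chetstheyo-ib-ech-p.
person: -ib → 3rd person.
number: -ur/ech → plural.
voice: ∅ → causative.
tense: -p → future.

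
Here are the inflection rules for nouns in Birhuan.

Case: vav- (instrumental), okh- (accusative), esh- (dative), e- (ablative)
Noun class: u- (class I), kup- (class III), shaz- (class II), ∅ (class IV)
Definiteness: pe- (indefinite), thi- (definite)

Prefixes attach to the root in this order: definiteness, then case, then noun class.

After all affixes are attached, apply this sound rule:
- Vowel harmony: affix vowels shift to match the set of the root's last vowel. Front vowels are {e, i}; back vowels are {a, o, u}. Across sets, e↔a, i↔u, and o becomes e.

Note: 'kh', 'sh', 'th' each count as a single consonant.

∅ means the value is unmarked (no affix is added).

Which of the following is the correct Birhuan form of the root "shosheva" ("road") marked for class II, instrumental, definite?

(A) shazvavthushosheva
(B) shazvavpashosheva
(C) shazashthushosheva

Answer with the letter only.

A

Attach definiteness definite thi- → thishosheva.
Attach case instrumental vav- → vavthishosheva.
Attach noun class class II shaz- → shazvavthishosheva.
Apply vowel harmony: shazvavthishosheva → shazvavthushosheva.
So the correct form is shazvavthushosheva, option (A).
(C) shazashthushosheva is wrong: it uses dative instead of instrumental for case.
(B) shazvavpashosheva is wrong: it uses indefinite instead of definite for definiteness.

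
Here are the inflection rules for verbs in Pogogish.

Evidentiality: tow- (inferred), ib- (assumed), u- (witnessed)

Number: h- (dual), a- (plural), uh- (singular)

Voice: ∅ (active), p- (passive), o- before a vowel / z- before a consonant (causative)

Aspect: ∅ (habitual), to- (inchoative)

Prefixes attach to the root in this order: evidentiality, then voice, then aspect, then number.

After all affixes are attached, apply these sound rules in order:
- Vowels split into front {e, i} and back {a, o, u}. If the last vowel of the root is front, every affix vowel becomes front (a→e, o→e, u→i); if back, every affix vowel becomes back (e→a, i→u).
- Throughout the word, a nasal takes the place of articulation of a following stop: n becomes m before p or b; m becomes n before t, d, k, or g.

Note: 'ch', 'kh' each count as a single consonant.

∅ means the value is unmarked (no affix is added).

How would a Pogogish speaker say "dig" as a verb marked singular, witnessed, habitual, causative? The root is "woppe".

iheiwoppe

Attach evidentiality witnessed u- → uwoppe.
Attach voice causative o- (before vowel 'u') → ouwoppe.
aspect = habitual: zero marking, form stays ouwoppe.
Attach number singular uh- → uhouwoppe.
Apply vowel harmony: uhouwoppe → iheiwoppe.
Nasal assimilation: no change.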